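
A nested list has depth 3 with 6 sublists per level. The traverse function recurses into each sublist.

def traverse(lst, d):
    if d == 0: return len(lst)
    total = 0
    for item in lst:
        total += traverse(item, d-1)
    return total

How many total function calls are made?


At depth 0 (root): 1 call
At depth 1: each of 1 parents calls traverse on 6 children = 6 calls
At depth 2: each of 6 parents calls traverse on 6 children = 36 calls
At depth 3: each of 36 parents calls traverse on 6 children = 216 calls
Total: 1 + 6 + 36 + 216 = 259

259


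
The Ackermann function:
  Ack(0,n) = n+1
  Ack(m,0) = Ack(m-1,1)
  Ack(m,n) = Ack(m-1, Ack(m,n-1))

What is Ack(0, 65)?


Ack(0, 65) = 66
Result: Ack(0, 65) = 66

66


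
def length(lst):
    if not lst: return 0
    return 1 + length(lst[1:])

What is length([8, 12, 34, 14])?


length([8, 12, 34, 14]) = 1 + length([12, 34, 14])
length([12, 34, 14]) = 1 + length([34, 14])
length([34, 14]) = 1 + length([14])
length([14]) = 1 + length([])
length([]) = 0  (base case)
Unwinding: 1 + 1 + 1 + 1 + 0 = 4

4


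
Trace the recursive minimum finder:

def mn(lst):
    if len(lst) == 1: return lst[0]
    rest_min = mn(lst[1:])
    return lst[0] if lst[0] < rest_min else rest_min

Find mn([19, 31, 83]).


mn([19, 31, 83]): compare 19 with mn([31, 83])
mn([31, 83]): compare 31 with mn([83])
mn([83]) = 83  (base case)
Compare 31 with 83 -> 31
Compare 19 with 31 -> 19

19


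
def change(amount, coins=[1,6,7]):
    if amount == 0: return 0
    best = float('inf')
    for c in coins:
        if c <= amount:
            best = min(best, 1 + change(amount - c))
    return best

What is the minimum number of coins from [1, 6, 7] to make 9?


Building up with DP:
change(0) = 0
change(1) = min(1+change(0)=1+0=1) = 1
change(2) = min(1+change(1)=1+1=2) = 2
change(3) = min(1+change(2)=1+2=3) = 3
change(4) = min(1+change(3)=1+3=4) = 4
change(5) = min(1+change(4)=1+4=5) = 5
change(6) = min(1+change(5)=1+5=6, 1+change(0)=1+0=1) = 1
change(7) = min(1+change(6)=1+1=2, 1+change(1)=1+1=2, 1+change(0)=1+0=1) = 1
change(8) = min(1+change(7)=1+1=2, 1+change(2)=1+2=3, 1+change(1)=1+1=2) = 2
change(9) = min(1+change(8)=1+2=3, 1+change(3)=1+3=4, 1+change(2)=1+2=3) = 3

3


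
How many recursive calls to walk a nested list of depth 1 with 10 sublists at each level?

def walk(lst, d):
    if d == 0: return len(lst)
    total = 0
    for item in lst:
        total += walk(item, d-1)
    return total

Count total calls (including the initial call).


At depth 0 (root): 1 call
At depth 1: each of 1 parents calls walk on 10 children = 10 calls
Total: 1 + 10 = 11

11


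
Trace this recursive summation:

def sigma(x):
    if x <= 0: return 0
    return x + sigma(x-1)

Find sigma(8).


sigma(8)
= 8 + 7 + 6 + 5 + 4 + 3 + 2 + 1 + sigma(0)
= 8 + 7 + 6 + 5 + 4 + 3 + 2 + 1 + 0
= 36

36


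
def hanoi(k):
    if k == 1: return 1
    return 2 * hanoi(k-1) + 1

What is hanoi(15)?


hanoi(15) = 2 * hanoi(14) + 1
hanoi(14) = 2 * hanoi(13) + 1
hanoi(13) = 2 * hanoi(12) + 1
hanoi(12) = 2 * hanoi(11) + 1
hanoi(11) = 2 * hanoi(10) + 1
hanoi(10) = 2 * hanoi(9) + 1
hanoi(9) = 2 * hanoi(8) + 1
hanoi(8) = 2 * hanoi(7) + 1
hanoi(7) = 2 * hanoi(6) + 1
hanoi(6) = 2 * hanoi(5) + 1
hanoi(5) = 2 * hanoi(4) + 1
hanoi(4) = 2 * hanoi(3) + 1
hanoi(3) = 2 * hanoi(2) + 1
hanoi(2) = 2 * hanoi(1) + 1
hanoi(1) = 1  (base case)
hanoi(2) = 2 * 1 + 1 = 3
hanoi(3) = 2 * 3 + 1 = 7
hanoi(4) = 2 * 7 + 1 = 15
hanoi(5) = 2 * 15 + 1 = 31
hanoi(6) = 2 * 31 + 1 = 63
hanoi(7) = 2 * 63 + 1 = 127
hanoi(8) = 2 * 127 + 1 = 255
hanoi(9) = 2 * 255 + 1 = 511
hanoi(10) = 2 * 511 + 1 = 1023
hanoi(11) = 2 * 1023 + 1 = 2047
hanoi(12) = 2 * 2047 + 1 = 4095
hanoi(13) = 2 * 4095 + 1 = 8191
hanoi(14) = 2 * 8191 + 1 = 16383
hanoi(15) = 2 * 16383 + 1 = 32767

32767


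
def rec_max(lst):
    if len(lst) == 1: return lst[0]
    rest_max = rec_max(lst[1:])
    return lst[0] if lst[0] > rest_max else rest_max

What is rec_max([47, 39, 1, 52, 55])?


rec_max([47, 39, 1, 52, 55]): compare 47 with rec_max([39, 1, 52, 55])
rec_max([39, 1, 52, 55]): compare 39 with rec_max([1, 52, 55])
rec_max([1, 52, 55]): compare 1 with rec_max([52, 55])
rec_max([52, 55]): compare 52 with rec_max([55])
rec_max([55]) = 55  (base case)
Compare 52 with 55 -> 55
Compare 1 with 55 -> 55
Compare 39 with 55 -> 55
Compare 47 with 55 -> 55

55


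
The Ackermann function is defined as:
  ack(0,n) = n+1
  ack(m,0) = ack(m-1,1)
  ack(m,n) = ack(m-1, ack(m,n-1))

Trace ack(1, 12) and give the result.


ack(1, 12) = ack(0, ack(1, 11))
  ack(1, 11) = ack(0, ack(1, 10))
    ack(1, 10) = ack(0, ack(1, 9))
      ack(1, 9) = ack(0, ack(1, 8))
        ack(1, 8) = ack(0, ack(1, 7))
          ack(1, 7) = ack(0, ack(1, 6))
          ack(1, 6) = ack(0, ack(1, 5))
          ack(1, 5) = ack(0, ack(1, 4))
          ack(1, 4) = ack(0, ack(1, 3))
          ack(1, 3) = ack(0, ack(1, 2))
          ack(1, 2) = ack(0, ack(1, 1))
          ack(1, 1) = ack(0, ack(1, 0))
          ack(1, 0) = ack(0, 1)
          ack(0, 1) = 2
            = ack(0, 2)
          ack(0, 2) = 3
            = ack(0, 3)
          ack(0, 3) = 4
            = ack(0, 4)
          ack(0, 4) = 5
            = ack(0, 5)
          ack(0, 5) = 6
            = ack(0, 6)
          ack(0, 6) = 7
            = ack(0, 7)
... (trace truncated)
Result: ack(1, 12) = 14

14


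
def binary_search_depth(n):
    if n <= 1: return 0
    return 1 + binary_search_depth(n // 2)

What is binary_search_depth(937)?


937 / 2 = 468
468 / 2 = 234
234 / 2 = 117
117 / 2 = 58
58 / 2 = 29
29 / 2 = 14
14 / 2 = 7
7 / 2 = 3
3 / 2 = 1
Reached 1 after 9 halvings

9


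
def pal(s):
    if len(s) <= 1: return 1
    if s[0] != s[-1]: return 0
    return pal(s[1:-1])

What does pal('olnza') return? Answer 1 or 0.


pal('olnza'): s[0]='o' != s[-1]='a' -> return 0
Result: 0 (not a palindrome)

0


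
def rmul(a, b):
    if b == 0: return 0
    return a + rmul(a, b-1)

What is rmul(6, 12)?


rmul(6, 12) = 6 + rmul(6, 11)
rmul(6, 11) = 6 + rmul(6, 10)
rmul(6, 10) = 6 + rmul(6, 9)
rmul(6, 9) = 6 + rmul(6, 8)
rmul(6, 8) = 6 + rmul(6, 7)
rmul(6, 7) = 6 + rmul(6, 6)
rmul(6, 6) = 6 + rmul(6, 5)
rmul(6, 5) = 6 + rmul(6, 4)
rmul(6, 4) = 6 + rmul(6, 3)
rmul(6, 3) = 6 + rmul(6, 2)
rmul(6, 2) = 6 + rmul(6, 1)
rmul(6, 1) = 6 + rmul(6, 0)
rmul(6, 0) = 0  (base case)
Total: 6 + 6 + 6 + 6 + 6 + 6 + 6 + 6 + 6 + 6 + 6 + 6 + 0 = 72

72


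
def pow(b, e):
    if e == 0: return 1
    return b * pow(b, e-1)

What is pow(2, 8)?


pow(2, 8)
= 2 * pow(2, 7)
= 2 * 2 * pow(2, 6)
= 2 * 2 * 2 * pow(2, 5)
= 2 * 2 * 2 * 2 * pow(2, 4)
= 2 * 2 * 2 * 2 * 2 * pow(2, 3)
= 2 * 2 * 2 * 2 * 2 * 2 * pow(2, 2)
= 2 * 2 * 2 * 2 * 2 * 2 * 2 * pow(2, 1)
= 2 * 2 * 2 * 2 * 2 * 2 * 2 * 2 * pow(2, 0)
= 2 * 2 * 2 * 2 * 2 * 2 * 2 * 2 * 1
= 256

256


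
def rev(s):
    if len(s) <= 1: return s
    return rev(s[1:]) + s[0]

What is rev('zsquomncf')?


rev('zsquomncf') = rev('squomncf') + 'z'
rev('squomncf') = rev('quomncf') + 's'
rev('quomncf') = rev('uomncf') + 'q'
rev('uomncf') = rev('omncf') + 'u'
rev('omncf') = rev('mncf') + 'o'
rev('mncf') = rev('ncf') + 'm'
rev('ncf') = rev('cf') + 'n'
rev('cf') = rev('f') + 'c'
rev('f') = 'f'  (base case)
Concatenating: 'f' + 'c' + 'n' + 'm' + 'o' + 'u' + 'q' + 's' + 'z' = 'fcnmouqsz'

fcnmouqsz


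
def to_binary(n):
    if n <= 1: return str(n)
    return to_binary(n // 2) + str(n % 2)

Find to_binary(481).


to_binary(481) = to_binary(240) + '1'
to_binary(240) = to_binary(120) + '0'
to_binary(120) = to_binary(60) + '0'
to_binary(60) = to_binary(30) + '0'
to_binary(30) = to_binary(15) + '0'
to_binary(15) = to_binary(7) + '1'
to_binary(7) = to_binary(3) + '1'
to_binary(3) = to_binary(1) + '1'
to_binary(1) = '1'  (base case)
Concatenating: '1' + '1' + '1' + '1' + '0' + '0' + '0' + '0' + '1' = '111100001'

111100001


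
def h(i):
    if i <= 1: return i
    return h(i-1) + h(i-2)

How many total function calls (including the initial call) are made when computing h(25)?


Let C(n) = total calls for h(n)
C(0) = 1, C(1) = 1
C(2) = 1 + C(1) + C(0) = 1 + 1 + 1 = 3
C(3) = 1 + C(2) + C(1) = 1 + 3 + 1 = 5
C(4) = 1 + C(3) + C(2) = 1 + 5 + 3 = 9
C(5) = 1 + C(4) + C(3) = 1 + 9 + 5 = 15
C(6) = 1 + C(5) + C(4) = 1 + 15 + 9 = 25
C(7) = 1 + C(6) + C(5) = 1 + 25 + 15 = 41
C(8) = 1 + C(7) + C(6) = 1 + 41 + 25 = 67
C(9) = 1 + C(8) + C(7) = 1 + 67 + 41 = 109
C(10) = 1 + C(9) + C(8) = 1 + 109 + 67 = 177
C(11) = 1 + C(10) + C(9) = 1 + 177 + 109 = 287
C(12) = 1 + C(11) + C(10) = 1 + 287 + 177 = 465
C(13) = 1 + C(12) + C(11) = 1 + 465 + 287 = 753
C(14) = 1 + C(13) + C(12) = 1 + 753 + 465 = 1219
C(15) = 1 + C(14) + C(13) = 1 + 1219 + 753 = 1973
C(16) = 1 + C(15) + C(14) = 1 + 1973 + 1219 = 3193
C(17) = 1 + C(16) + C(15) = 1 + 3193 + 1973 = 5167
C(18) = 1 + C(17) + C(16) = 1 + 5167 + 3193 = 8361
C(19) = 1 + C(18) + C(17) = 1 + 8361 + 5167 = 13529
C(20) = 1 + C(19) + C(18) = 1 + 13529 + 8361 = 21891
C(21) = 1 + C(20) + C(19) = 1 + 21891 + 13529 = 35421
C(22) = 1 + C(21) + C(20) = 1 + 35421 + 21891 = 57313
C(23) = 1 + C(22) + C(21) = 1 + 57313 + 35421 = 92735
C(24) = 1 + C(23) + C(22) = 1 + 92735 + 57313 = 150049
C(25) = 1 + C(24) + C(23) = 1 + 150049 + 92735 = 242785

242785


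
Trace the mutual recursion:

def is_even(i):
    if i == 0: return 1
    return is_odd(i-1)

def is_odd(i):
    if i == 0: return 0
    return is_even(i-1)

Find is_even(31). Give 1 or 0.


is_even(31) = is_odd(30)
is_odd(30) = is_even(29)
is_even(29) = is_odd(28)
is_odd(28) = is_even(27)
is_even(27) = is_odd(26)
is_odd(26) = is_even(25)
is_even(25) = is_odd(24)
is_odd(24) = is_even(23)
is_even(23) = is_odd(22)
is_odd(22) = is_even(21)
is_even(21) = is_odd(20)
is_odd(20) = is_even(19)
is_even(19) = is_odd(18)
is_odd(18) = is_even(17)
is_even(17) = is_odd(16)
is_odd(16) = is_even(15)
is_even(15) = is_odd(14)
is_odd(14) = is_even(13)
is_even(13) = is_odd(12)
is_odd(12) = is_even(11)
is_even(11) = is_odd(10)
is_odd(10) = is_even(9)
is_even(9) = is_odd(8)
is_odd(8) = is_even(7)
is_even(7) = is_odd(6)
is_odd(6) = is_even(5)
is_even(5) = is_odd(4)
is_odd(4) = is_even(3)
is_even(3) = is_odd(2)
is_odd(2) = is_even(1)
is_even(1) = is_odd(0)
is_odd(0) = 0  (base case)
Result: 0

0


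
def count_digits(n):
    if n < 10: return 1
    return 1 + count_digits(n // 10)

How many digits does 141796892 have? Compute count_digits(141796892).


count_digits(141796892) = 1 + count_digits(14179689)
count_digits(14179689) = 1 + count_digits(1417968)
count_digits(1417968) = 1 + count_digits(141796)
count_digits(141796) = 1 + count_digits(14179)
count_digits(14179) = 1 + count_digits(1417)
count_digits(1417) = 1 + count_digits(141)
count_digits(141) = 1 + count_digits(14)
count_digits(14) = 1 + count_digits(1)
count_digits(1) = 1  (base case: 1 < 10)
Unwinding: 1 + 1 + 1 + 1 + 1 + 1 + 1 + 1 + 1 = 9

9


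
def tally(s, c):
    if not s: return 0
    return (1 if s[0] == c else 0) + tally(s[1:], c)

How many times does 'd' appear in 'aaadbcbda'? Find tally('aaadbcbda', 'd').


s[0]='a' != 'd' -> 0
s[0]='a' != 'd' -> 0
s[0]='a' != 'd' -> 0
s[0]='d' == 'd' -> 1
s[0]='b' != 'd' -> 0
s[0]='c' != 'd' -> 0
s[0]='b' != 'd' -> 0
s[0]='d' == 'd' -> 1
s[0]='a' != 'd' -> 0
Sum: 0 + 0 + 0 + 1 + 0 + 0 + 0 + 1 + 0 = 2

2


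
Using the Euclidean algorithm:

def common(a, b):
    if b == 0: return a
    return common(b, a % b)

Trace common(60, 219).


common(60, 219) = common(219, 60)
common(219, 60) = common(60, 39)
common(60, 39) = common(39, 21)
common(39, 21) = common(21, 18)
common(21, 18) = common(18, 3)
common(18, 3) = common(3, 0)
common(3, 0) = 3  (base case)

3


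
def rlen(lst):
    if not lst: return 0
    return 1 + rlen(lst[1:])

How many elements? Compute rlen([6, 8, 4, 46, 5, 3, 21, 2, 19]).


rlen([6, 8, 4, 46, 5, 3, 21, 2, 19]) = 1 + rlen([8, 4, 46, 5, 3, 21, 2, 19])
rlen([8, 4, 46, 5, 3, 21, 2, 19]) = 1 + rlen([4, 46, 5, 3, 21, 2, 19])
rlen([4, 46, 5, 3, 21, 2, 19]) = 1 + rlen([46, 5, 3, 21, 2, 19])
rlen([46, 5, 3, 21, 2, 19]) = 1 + rlen([5, 3, 21, 2, 19])
rlen([5, 3, 21, 2, 19]) = 1 + rlen([3, 21, 2, 19])
rlen([3, 21, 2, 19]) = 1 + rlen([21, 2, 19])
rlen([21, 2, 19]) = 1 + rlen([2, 19])
rlen([2, 19]) = 1 + rlen([19])
rlen([19]) = 1 + rlen([])
rlen([]) = 0  (base case)
Unwinding: 1 + 1 + 1 + 1 + 1 + 1 + 1 + 1 + 1 + 0 = 9

9


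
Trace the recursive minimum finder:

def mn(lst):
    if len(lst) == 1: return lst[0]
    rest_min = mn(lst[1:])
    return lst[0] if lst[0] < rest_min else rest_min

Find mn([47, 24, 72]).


mn([47, 24, 72]): compare 47 with mn([24, 72])
mn([24, 72]): compare 24 with mn([72])
mn([72]) = 72  (base case)
Compare 24 with 72 -> 24
Compare 47 with 24 -> 24

24


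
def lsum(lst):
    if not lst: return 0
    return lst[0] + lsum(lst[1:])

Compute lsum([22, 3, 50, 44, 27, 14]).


lsum([22, 3, 50, 44, 27, 14]) = 22 + lsum([3, 50, 44, 27, 14])
lsum([3, 50, 44, 27, 14]) = 3 + lsum([50, 44, 27, 14])
lsum([50, 44, 27, 14]) = 50 + lsum([44, 27, 14])
lsum([44, 27, 14]) = 44 + lsum([27, 14])
lsum([27, 14]) = 27 + lsum([14])
lsum([14]) = 14 + lsum([])
lsum([]) = 0  (base case)
Total: 22 + 3 + 50 + 44 + 27 + 14 + 0 = 160

160


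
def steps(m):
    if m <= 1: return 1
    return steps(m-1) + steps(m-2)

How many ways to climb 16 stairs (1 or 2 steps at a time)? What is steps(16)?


Building up from base cases:
steps(0) = 1
steps(1) = 1
steps(2) = steps(1) + steps(0) = 1 + 1 = 2
steps(3) = steps(2) + steps(1) = 2 + 1 = 3
steps(4) = steps(3) + steps(2) = 3 + 2 = 5
steps(5) = steps(4) + steps(3) = 5 + 3 = 8
steps(6) = steps(5) + steps(4) = 8 + 5 = 13
steps(7) = steps(6) + steps(5) = 13 + 8 = 21
steps(8) = steps(7) + steps(6) = 21 + 13 = 34
steps(9) = steps(8) + steps(7) = 34 + 21 = 55
steps(10) = steps(9) + steps(8) = 55 + 34 = 89
steps(11) = steps(10) + steps(9) = 89 + 55 = 144
steps(12) = steps(11) + steps(10) = 144 + 89 = 233
steps(13) = steps(12) + steps(11) = 233 + 144 = 377
steps(14) = steps(13) + steps(12) = 377 + 233 = 610
steps(15) = steps(14) + steps(13) = 610 + 377 = 987
steps(16) = steps(15) + steps(14) = 987 + 610 = 1597

1597


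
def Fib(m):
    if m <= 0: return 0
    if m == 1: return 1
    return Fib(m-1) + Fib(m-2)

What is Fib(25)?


Computing Fib(25) bottom-up:
Fib(0) = 0
Fib(1) = 1
Fib(2) = Fib(1) + Fib(0) = 1 + 0 = 1
Fib(3) = Fib(2) + Fib(1) = 1 + 1 = 2
Fib(4) = Fib(3) + Fib(2) = 2 + 1 = 3
Fib(5) = Fib(4) + Fib(3) = 3 + 2 = 5
Fib(6) = Fib(5) + Fib(4) = 5 + 3 = 8
Fib(7) = Fib(6) + Fib(5) = 8 + 5 = 13
Fib(8) = Fib(7) + Fib(6) = 13 + 8 = 21
Fib(9) = Fib(8) + Fib(7) = 21 + 13 = 34
Fib(10) = Fib(9) + Fib(8) = 34 + 21 = 55
Fib(11) = Fib(10) + Fib(9) = 55 + 34 = 89
Fib(12) = Fib(11) + Fib(10) = 89 + 55 = 144
Fib(13) = Fib(12) + Fib(11) = 144 + 89 = 233
Fib(14) = Fib(13) + Fib(12) = 233 + 144 = 377
Fib(15) = Fib(14) + Fib(13) = 377 + 233 = 610
Fib(16) = Fib(15) + Fib(14) = 610 + 377 = 987
Fib(17) = Fib(16) + Fib(15) = 987 + 610 = 1597
Fib(18) = Fib(17) + Fib(16) = 1597 + 987 = 2584
Fib(19) = Fib(18) + Fib(17) = 2584 + 1597 = 4181
Fib(20) = Fib(19) + Fib(18) = 4181 + 2584 = 6765
Fib(21) = Fib(20) + Fib(19) = 6765 + 4181 = 10946
Fib(22) = Fib(21) + Fib(20) = 10946 + 6765 = 17711
Fib(23) = Fib(22) + Fib(21) = 17711 + 10946 = 28657
Fib(24) = Fib(23) + Fib(22) = 28657 + 17711 = 46368
Fib(25) = Fib(24) + Fib(23) = 46368 + 28657 = 75025

75025


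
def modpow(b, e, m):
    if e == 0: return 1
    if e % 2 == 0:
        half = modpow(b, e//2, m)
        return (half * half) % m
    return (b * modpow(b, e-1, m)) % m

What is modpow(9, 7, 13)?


modpow(9, 7, 13): e is odd, compute modpow(9, 6, 13)
  modpow(9, 6, 13): e is even, compute modpow(9, 3, 13)
    modpow(9, 3, 13): e is odd, compute modpow(9, 2, 13)
      modpow(9, 2, 13): e is even, compute modpow(9, 1, 13)
        modpow(9, 1, 13): e is odd, compute modpow(9, 0, 13)
          modpow(9, 0, 13) = 1
        (9 * 1) % 13 = 9
      half=9, (9*9) % 13 = 3
    (9 * 3) % 13 = 1
  half=1, (1*1) % 13 = 1
(9 * 1) % 13 = 9

9


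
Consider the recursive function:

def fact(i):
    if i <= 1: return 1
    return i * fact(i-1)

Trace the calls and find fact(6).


fact(6)
= 6 * fact(5)
= 6 * 5 * fact(4)
= 6 * 5 * 4 * fact(3)
= 6 * 5 * 4 * 3 * fact(2)
= 6 * 5 * 4 * 3 * 2 * fact(1)
= 6 * 5 * 4 * 3 * 2 * 1
= 720

720


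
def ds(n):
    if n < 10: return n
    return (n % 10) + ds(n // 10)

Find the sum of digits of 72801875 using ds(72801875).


ds(72801875) = 5 + ds(7280187)
ds(7280187) = 7 + ds(728018)
ds(728018) = 8 + ds(72801)
ds(72801) = 1 + ds(7280)
ds(7280) = 0 + ds(728)
ds(728) = 8 + ds(72)
ds(72) = 2 + ds(7)
ds(7) = 7  (base case)
Total: 5 + 7 + 8 + 1 + 0 + 8 + 2 + 7 = 38

38


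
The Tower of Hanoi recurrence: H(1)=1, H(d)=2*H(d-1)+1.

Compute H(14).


H(14) = 2 * H(13) + 1
H(13) = 2 * H(12) + 1
H(12) = 2 * H(11) + 1
H(11) = 2 * H(10) + 1
H(10) = 2 * H(9) + 1
H(9) = 2 * H(8) + 1
H(8) = 2 * H(7) + 1
H(7) = 2 * H(6) + 1
H(6) = 2 * H(5) + 1
H(5) = 2 * H(4) + 1
H(4) = 2 * H(3) + 1
H(3) = 2 * H(2) + 1
H(2) = 2 * H(1) + 1
H(1) = 1  (base case)
H(2) = 2 * 1 + 1 = 3
H(3) = 2 * 3 + 1 = 7
H(4) = 2 * 7 + 1 = 15
H(5) = 2 * 15 + 1 = 31
H(6) = 2 * 31 + 1 = 63
H(7) = 2 * 63 + 1 = 127
H(8) = 2 * 127 + 1 = 255
H(9) = 2 * 255 + 1 = 511
H(10) = 2 * 511 + 1 = 1023
H(11) = 2 * 1023 + 1 = 2047
H(12) = 2 * 2047 + 1 = 4095
H(13) = 2 * 4095 + 1 = 8191
H(14) = 2 * 8191 + 1 = 16383

16383


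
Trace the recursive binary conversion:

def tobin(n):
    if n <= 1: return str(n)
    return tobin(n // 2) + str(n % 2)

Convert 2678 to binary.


tobin(2678) = tobin(1339) + '0'
tobin(1339) = tobin(669) + '1'
tobin(669) = tobin(334) + '1'
tobin(334) = tobin(167) + '0'
tobin(167) = tobin(83) + '1'
tobin(83) = tobin(41) + '1'
tobin(41) = tobin(20) + '1'
tobin(20) = tobin(10) + '0'
tobin(10) = tobin(5) + '0'
tobin(5) = tobin(2) + '1'
tobin(2) = tobin(1) + '0'
tobin(1) = '1'  (base case)
Concatenating: '1' + '0' + '1' + '0' + '0' + '1' + '1' + '1' + '0' + '1' + '1' + '0' = '101001110110'

101001110110


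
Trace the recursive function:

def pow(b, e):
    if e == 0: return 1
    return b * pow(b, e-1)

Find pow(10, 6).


pow(10, 6)
= 10 * pow(10, 5)
= 10 * 10 * pow(10, 4)
= 10 * 10 * 10 * pow(10, 3)
= 10 * 10 * 10 * 10 * pow(10, 2)
= 10 * 10 * 10 * 10 * 10 * pow(10, 1)
= 10 * 10 * 10 * 10 * 10 * 10 * pow(10, 0)
= 10 * 10 * 10 * 10 * 10 * 10 * 1
= 1000000

1000000


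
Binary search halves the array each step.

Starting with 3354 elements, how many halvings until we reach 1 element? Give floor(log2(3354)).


3354 / 2 = 1677
1677 / 2 = 838
838 / 2 = 419
419 / 2 = 209
209 / 2 = 104
104 / 2 = 52
52 / 2 = 26
26 / 2 = 13
13 / 2 = 6
6 / 2 = 3
3 / 2 = 1
Reached 1 after 11 halvings

11


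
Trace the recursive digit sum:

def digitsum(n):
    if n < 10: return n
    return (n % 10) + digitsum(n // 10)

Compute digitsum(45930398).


digitsum(45930398) = 8 + digitsum(4593039)
digitsum(4593039) = 9 + digitsum(459303)
digitsum(459303) = 3 + digitsum(45930)
digitsum(45930) = 0 + digitsum(4593)
digitsum(4593) = 3 + digitsum(459)
digitsum(459) = 9 + digitsum(45)
digitsum(45) = 5 + digitsum(4)
digitsum(4) = 4  (base case)
Total: 8 + 9 + 3 + 0 + 3 + 9 + 5 + 4 = 41

41


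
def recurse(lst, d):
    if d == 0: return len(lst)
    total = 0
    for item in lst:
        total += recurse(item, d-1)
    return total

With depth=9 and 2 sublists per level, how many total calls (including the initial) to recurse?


At depth 0 (root): 1 call
At depth 1: each of 1 parents calls recurse on 2 children = 2 calls
At depth 2: each of 2 parents calls recurse on 2 children = 4 calls
At depth 3: each of 4 parents calls recurse on 2 children = 8 calls
At depth 4: each of 8 parents calls recurse on 2 children = 16 calls
At depth 5: each of 16 parents calls recurse on 2 children = 32 calls
At depth 6: each of 32 parents calls recurse on 2 children = 64 calls
At depth 7: each of 64 parents calls recurse on 2 children = 128 calls
At depth 8: each of 128 parents calls recurse on 2 children = 256 calls
At depth 9: each of 256 parents calls recurse on 2 children = 512 calls
Total: 1 + 2 + 4 + 8 + 16 + 32 + 64 + 128 + 256 + 512 = 1023

1023


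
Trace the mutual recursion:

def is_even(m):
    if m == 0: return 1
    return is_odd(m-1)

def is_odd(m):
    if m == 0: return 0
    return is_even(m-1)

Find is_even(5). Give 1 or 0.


is_even(5) = is_odd(4)
is_odd(4) = is_even(3)
is_even(3) = is_odd(2)
is_odd(2) = is_even(1)
is_even(1) = is_odd(0)
is_odd(0) = 0  (base case)
Result: 0

0


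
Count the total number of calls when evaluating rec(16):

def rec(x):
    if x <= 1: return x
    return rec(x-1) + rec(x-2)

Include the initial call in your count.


Let C(n) = total calls for rec(n)
C(0) = 1, C(1) = 1
C(2) = 1 + C(1) + C(0) = 1 + 1 + 1 = 3
C(3) = 1 + C(2) + C(1) = 1 + 3 + 1 = 5
C(4) = 1 + C(3) + C(2) = 1 + 5 + 3 = 9
C(5) = 1 + C(4) + C(3) = 1 + 9 + 5 = 15
C(6) = 1 + C(5) + C(4) = 1 + 15 + 9 = 25
C(7) = 1 + C(6) + C(5) = 1 + 25 + 15 = 41
C(8) = 1 + C(7) + C(6) = 1 + 41 + 25 = 67
C(9) = 1 + C(8) + C(7) = 1 + 67 + 41 = 109
C(10) = 1 + C(9) + C(8) = 1 + 109 + 67 = 177
C(11) = 1 + C(10) + C(9) = 1 + 177 + 109 = 287
C(12) = 1 + C(11) + C(10) = 1 + 287 + 177 = 465
C(13) = 1 + C(12) + C(11) = 1 + 465 + 287 = 753
C(14) = 1 + C(13) + C(12) = 1 + 753 + 465 = 1219
C(15) = 1 + C(14) + C(13) = 1 + 1219 + 753 = 1973
C(16) = 1 + C(15) + C(14) = 1 + 1973 + 1219 = 3193

3193


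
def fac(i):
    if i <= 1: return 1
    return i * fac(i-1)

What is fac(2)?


fac(2)
= 2 * fac(1)
= 2 * 1
= 2

2


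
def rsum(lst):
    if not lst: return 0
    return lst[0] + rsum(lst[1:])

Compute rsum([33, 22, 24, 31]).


rsum([33, 22, 24, 31]) = 33 + rsum([22, 24, 31])
rsum([22, 24, 31]) = 22 + rsum([24, 31])
rsum([24, 31]) = 24 + rsum([31])
rsum([31]) = 31 + rsum([])
rsum([]) = 0  (base case)
Total: 33 + 22 + 24 + 31 + 0 = 110

110


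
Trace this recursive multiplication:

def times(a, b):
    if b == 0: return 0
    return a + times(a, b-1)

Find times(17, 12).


times(17, 12) = 17 + times(17, 11)
times(17, 11) = 17 + times(17, 10)
times(17, 10) = 17 + times(17, 9)
times(17, 9) = 17 + times(17, 8)
times(17, 8) = 17 + times(17, 7)
times(17, 7) = 17 + times(17, 6)
times(17, 6) = 17 + times(17, 5)
times(17, 5) = 17 + times(17, 4)
times(17, 4) = 17 + times(17, 3)
times(17, 3) = 17 + times(17, 2)
times(17, 2) = 17 + times(17, 1)
times(17, 1) = 17 + times(17, 0)
times(17, 0) = 0  (base case)
Total: 17 + 17 + 17 + 17 + 17 + 17 + 17 + 17 + 17 + 17 + 17 + 17 + 0 = 204

204


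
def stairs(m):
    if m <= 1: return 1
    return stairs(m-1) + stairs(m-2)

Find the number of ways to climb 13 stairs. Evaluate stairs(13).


Building up from base cases:
stairs(0) = 1
stairs(1) = 1
stairs(2) = stairs(1) + stairs(0) = 1 + 1 = 2
stairs(3) = stairs(2) + stairs(1) = 2 + 1 = 3
stairs(4) = stairs(3) + stairs(2) = 3 + 2 = 5
stairs(5) = stairs(4) + stairs(3) = 5 + 3 = 8
stairs(6) = stairs(5) + stairs(4) = 8 + 5 = 13
stairs(7) = stairs(6) + stairs(5) = 13 + 8 = 21
stairs(8) = stairs(7) + stairs(6) = 21 + 13 = 34
stairs(9) = stairs(8) + stairs(7) = 34 + 21 = 55
stairs(10) = stairs(9) + stairs(8) = 55 + 34 = 89
stairs(11) = stairs(10) + stairs(9) = 89 + 55 = 144
stairs(12) = stairs(11) + stairs(10) = 144 + 89 = 233
stairs(13) = stairs(12) + stairs(11) = 233 + 144 = 377

377


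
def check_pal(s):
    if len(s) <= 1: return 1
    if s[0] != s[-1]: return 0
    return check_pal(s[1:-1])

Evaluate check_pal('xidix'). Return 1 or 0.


check_pal('xidix'): s[0]='x' == s[-1]='x' -> check check_pal('idi')
check_pal('idi'): s[0]='i' == s[-1]='i' -> check check_pal('d')
check_pal('d'): len <= 1 -> return 1  (base case)
Result: 1 (palindrome)

1


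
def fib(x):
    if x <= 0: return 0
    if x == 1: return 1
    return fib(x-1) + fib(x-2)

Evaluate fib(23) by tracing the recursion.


Computing fib(23) bottom-up:
fib(0) = 0
fib(1) = 1
fib(2) = fib(1) + fib(0) = 1 + 0 = 1
fib(3) = fib(2) + fib(1) = 1 + 1 = 2
fib(4) = fib(3) + fib(2) = 2 + 1 = 3
fib(5) = fib(4) + fib(3) = 3 + 2 = 5
fib(6) = fib(5) + fib(4) = 5 + 3 = 8
fib(7) = fib(6) + fib(5) = 8 + 5 = 13
fib(8) = fib(7) + fib(6) = 13 + 8 = 21
fib(9) = fib(8) + fib(7) = 21 + 13 = 34
fib(10) = fib(9) + fib(8) = 34 + 21 = 55
fib(11) = fib(10) + fib(9) = 55 + 34 = 89
fib(12) = fib(11) + fib(10) = 89 + 55 = 144
fib(13) = fib(12) + fib(11) = 144 + 89 = 233
fib(14) = fib(13) + fib(12) = 233 + 144 = 377
fib(15) = fib(14) + fib(13) = 377 + 233 = 610
fib(16) = fib(15) + fib(14) = 610 + 377 = 987
fib(17) = fib(16) + fib(15) = 987 + 610 = 1597
fib(18) = fib(17) + fib(16) = 1597 + 987 = 2584
fib(19) = fib(18) + fib(17) = 2584 + 1597 = 4181
fib(20) = fib(19) + fib(18) = 4181 + 2584 = 6765
fib(21) = fib(20) + fib(19) = 6765 + 4181 = 10946
fib(22) = fib(21) + fib(20) = 10946 + 6765 = 17711
fib(23) = fib(22) + fib(21) = 17711 + 10946 = 28657

28657


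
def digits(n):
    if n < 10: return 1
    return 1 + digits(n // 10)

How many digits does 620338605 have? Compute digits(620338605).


digits(620338605) = 1 + digits(62033860)
digits(62033860) = 1 + digits(6203386)
digits(6203386) = 1 + digits(620338)
digits(620338) = 1 + digits(62033)
digits(62033) = 1 + digits(6203)
digits(6203) = 1 + digits(620)
digits(620) = 1 + digits(62)
digits(62) = 1 + digits(6)
digits(6) = 1  (base case: 6 < 10)
Unwinding: 1 + 1 + 1 + 1 + 1 + 1 + 1 + 1 + 1 = 9

9


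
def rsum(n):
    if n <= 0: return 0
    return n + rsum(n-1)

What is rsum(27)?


rsum(27)
= 27 + 26 + 25 + 24 + 23 + 22 + 21 + 20 + 19 + 18 + 17 + 16 + 15 + 14 + 13 + 12 + 11 + 10 + 9 + 8 + 7 + 6 + 5 + 4 + 3 + 2 + 1 + rsum(0)
= 27 + 26 + 25 + 24 + 23 + 22 + 21 + 20 + 19 + 18 + 17 + 16 + 15 + 14 + 13 + 12 + 11 + 10 + 9 + 8 + 7 + 6 + 5 + 4 + 3 + 2 + 1 + 0
= 378

378


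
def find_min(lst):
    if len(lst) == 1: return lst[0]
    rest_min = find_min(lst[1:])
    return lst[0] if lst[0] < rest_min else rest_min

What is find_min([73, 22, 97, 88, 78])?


find_min([73, 22, 97, 88, 78]): compare 73 with find_min([22, 97, 88, 78])
find_min([22, 97, 88, 78]): compare 22 with find_min([97, 88, 78])
find_min([97, 88, 78]): compare 97 with find_min([88, 78])
find_min([88, 78]): compare 88 with find_min([78])
find_min([78]) = 78  (base case)
Compare 88 with 78 -> 78
Compare 97 with 78 -> 78
Compare 22 with 78 -> 22
Compare 73 with 22 -> 22

22


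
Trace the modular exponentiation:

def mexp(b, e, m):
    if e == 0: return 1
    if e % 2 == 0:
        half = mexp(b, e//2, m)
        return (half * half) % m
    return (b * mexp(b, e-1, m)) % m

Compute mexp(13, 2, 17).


mexp(13, 2, 17): e is even, compute mexp(13, 1, 17)
  mexp(13, 1, 17): e is odd, compute mexp(13, 0, 17)
    mexp(13, 0, 17) = 1
  (13 * 1) % 17 = 13
half=13, (13*13) % 17 = 16

16


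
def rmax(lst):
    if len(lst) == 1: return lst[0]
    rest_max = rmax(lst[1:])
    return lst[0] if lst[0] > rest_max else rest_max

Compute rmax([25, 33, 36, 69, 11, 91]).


rmax([25, 33, 36, 69, 11, 91]): compare 25 with rmax([33, 36, 69, 11, 91])
rmax([33, 36, 69, 11, 91]): compare 33 with rmax([36, 69, 11, 91])
rmax([36, 69, 11, 91]): compare 36 with rmax([69, 11, 91])
rmax([69, 11, 91]): compare 69 with rmax([11, 91])
rmax([11, 91]): compare 11 with rmax([91])
rmax([91]) = 91  (base case)
Compare 11 with 91 -> 91
Compare 69 with 91 -> 91
Compare 36 with 91 -> 91
Compare 33 with 91 -> 91
Compare 25 with 91 -> 91

91


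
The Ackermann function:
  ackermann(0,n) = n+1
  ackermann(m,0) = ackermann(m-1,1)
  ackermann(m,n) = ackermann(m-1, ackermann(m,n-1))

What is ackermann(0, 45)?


ackermann(0, 45) = 46
Result: ackermann(0, 45) = 46

46


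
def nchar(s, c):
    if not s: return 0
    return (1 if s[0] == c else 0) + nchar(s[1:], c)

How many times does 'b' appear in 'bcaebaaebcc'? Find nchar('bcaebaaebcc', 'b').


s[0]='b' == 'b' -> 1
s[0]='c' != 'b' -> 0
s[0]='a' != 'b' -> 0
s[0]='e' != 'b' -> 0
s[0]='b' == 'b' -> 1
s[0]='a' != 'b' -> 0
s[0]='a' != 'b' -> 0
s[0]='e' != 'b' -> 0
s[0]='b' == 'b' -> 1
s[0]='c' != 'b' -> 0
s[0]='c' != 'b' -> 0
Sum: 1 + 0 + 0 + 0 + 1 + 0 + 0 + 0 + 1 + 0 + 0 = 3

3


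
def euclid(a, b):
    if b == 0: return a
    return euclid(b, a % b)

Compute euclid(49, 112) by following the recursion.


euclid(49, 112) = euclid(112, 49)
euclid(112, 49) = euclid(49, 14)
euclid(49, 14) = euclid(14, 7)
euclid(14, 7) = euclid(7, 0)
euclid(7, 0) = 7  (base case)

7


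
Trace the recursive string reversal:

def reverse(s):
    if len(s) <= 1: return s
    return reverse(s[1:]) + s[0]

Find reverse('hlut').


reverse('hlut') = reverse('lut') + 'h'
reverse('lut') = reverse('ut') + 'l'
reverse('ut') = reverse('t') + 'u'
reverse('t') = 't'  (base case)
Concatenating: 't' + 'u' + 'l' + 'h' = 'tulh'

tulh


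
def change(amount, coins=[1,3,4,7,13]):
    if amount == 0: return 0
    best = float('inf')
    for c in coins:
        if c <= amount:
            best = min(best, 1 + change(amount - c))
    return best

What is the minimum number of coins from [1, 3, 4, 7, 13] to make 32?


Building up with DP:
change(0) = 0
change(1) = min(1+change(0)=1+0=1) = 1
change(2) = min(1+change(1)=1+1=2) = 2
change(3) = min(1+change(2)=1+2=3, 1+change(0)=1+0=1) = 1
change(4) = min(1+change(3)=1+1=2, 1+change(1)=1+1=2, 1+change(0)=1+0=1) = 1
change(5) = min(1+change(4)=1+1=2, 1+change(2)=1+2=3, 1+change(1)=1+1=2) = 2
change(6) = min(1+change(5)=1+2=3, 1+change(3)=1+1=2, 1+change(2)=1+2=3) = 2
change(7) = min(1+change(6)=1+2=3, 1+change(4)=1+1=2, 1+change(3)=1+1=2, 1+change(0)=1+0=1) = 1
change(8) = min(1+change(7)=1+1=2, 1+change(5)=1+2=3, 1+change(4)=1+1=2, 1+change(1)=1+1=2) = 2
change(9) = min(1+change(8)=1+2=3, 1+change(6)=1+2=3, 1+change(5)=1+2=3, 1+change(2)=1+2=3) = 3
change(10) = min(1+change(9)=1+3=4, 1+change(7)=1+1=2, 1+change(6)=1+2=3, 1+change(3)=1+1=2) = 2
change(11) = min(1+change(10)=1+2=3, 1+change(8)=1+2=3, 1+change(7)=1+1=2, 1+change(4)=1+1=2) = 2
change(12) = min(1+change(11)=1+2=3, 1+change(9)=1+3=4, 1+change(8)=1+2=3, 1+change(5)=1+2=3) = 3
change(13) = min(1+change(12)=1+3=4, 1+change(10)=1+2=3, 1+change(9)=1+3=4, 1+change(6)=1+2=3, 1+change(0)=1+0=1) = 1
change(14) = min(1+change(13)=1+1=2, 1+change(11)=1+2=3, 1+change(10)=1+2=3, 1+change(7)=1+1=2, 1+change(1)=1+1=2) = 2
change(15) = min(1+change(14)=1+2=3, 1+change(12)=1+3=4, 1+change(11)=1+2=3, 1+change(8)=1+2=3, 1+change(2)=1+2=3) = 3
change(16) = min(1+change(15)=1+3=4, 1+change(13)=1+1=2, 1+change(12)=1+3=4, 1+change(9)=1+3=4, 1+change(3)=1+1=2) = 2
change(17) = min(1+change(16)=1+2=3, 1+change(14)=1+2=3, 1+change(13)=1+1=2, 1+change(10)=1+2=3, 1+change(4)=1+1=2) = 2
change(18) = min(1+change(17)=1+2=3, 1+change(15)=1+3=4, 1+change(14)=1+2=3, 1+change(11)=1+2=3, 1+change(5)=1+2=3) = 3
change(19) = min(1+change(18)=1+3=4, 1+change(16)=1+2=3, 1+change(15)=1+3=4, 1+change(12)=1+3=4, 1+change(6)=1+2=3) = 3
change(20) = min(1+change(19)=1+3=4, 1+change(17)=1+2=3, 1+change(16)=1+2=3, 1+change(13)=1+1=2, 1+change(7)=1+1=2) = 2
change(21) = min(1+change(20)=1+2=3, 1+change(18)=1+3=4, 1+change(17)=1+2=3, 1+change(14)=1+2=3, 1+change(8)=1+2=3) = 3
change(22) = min(1+change(21)=1+3=4, 1+change(19)=1+3=4, 1+change(18)=1+3=4, 1+change(15)=1+3=4, 1+change(9)=1+3=4) = 4
change(23) = min(1+change(22)=1+4=5, 1+change(20)=1+2=3, 1+change(19)=1+3=4, 1+change(16)=1+2=3, 1+change(10)=1+2=3) = 3
change(24) = min(1+change(23)=1+3=4, 1+change(21)=1+3=4, 1+change(20)=1+2=3, 1+change(17)=1+2=3, 1+change(11)=1+2=3) = 3
change(25) = min(1+change(24)=1+3=4, 1+change(22)=1+4=5, 1+change(21)=1+3=4, 1+change(18)=1+3=4, 1+change(12)=1+3=4) = 4
change(26) = min(1+change(25)=1+4=5, 1+change(23)=1+3=4, 1+change(22)=1+4=5, 1+change(19)=1+3=4, 1+change(13)=1+1=2) = 2
change(27) = min(1+change(26)=1+2=3, 1+change(24)=1+3=4, 1+change(23)=1+3=4, 1+change(20)=1+2=3, 1+change(14)=1+2=3) = 3
change(28) = min(1+change(27)=1+3=4, 1+change(25)=1+4=5, 1+change(24)=1+3=4, 1+change(21)=1+3=4, 1+change(15)=1+3=4) = 4
change(29) = min(1+change(28)=1+4=5, 1+change(26)=1+2=3, 1+change(25)=1+4=5, 1+change(22)=1+4=5, 1+change(16)=1+2=3) = 3
change(30) = min(1+change(29)=1+3=4, 1+change(27)=1+3=4, 1+change(26)=1+2=3, 1+change(23)=1+3=4, 1+change(17)=1+2=3) = 3
change(31) = min(1+change(30)=1+3=4, 1+change(28)=1+4=5, 1+change(27)=1+3=4, 1+change(24)=1+3=4, 1+change(18)=1+3=4) = 4
change(32) = min(1+change(31)=1+4=5, 1+change(29)=1+3=4, 1+change(28)=1+4=5, 1+change(25)=1+4=5, 1+change(19)=1+3=4) = 4

4


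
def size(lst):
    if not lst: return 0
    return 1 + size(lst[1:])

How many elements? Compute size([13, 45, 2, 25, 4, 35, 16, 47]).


size([13, 45, 2, 25, 4, 35, 16, 47]) = 1 + size([45, 2, 25, 4, 35, 16, 47])
size([45, 2, 25, 4, 35, 16, 47]) = 1 + size([2, 25, 4, 35, 16, 47])
size([2, 25, 4, 35, 16, 47]) = 1 + size([25, 4, 35, 16, 47])
size([25, 4, 35, 16, 47]) = 1 + size([4, 35, 16, 47])
size([4, 35, 16, 47]) = 1 + size([35, 16, 47])
size([35, 16, 47]) = 1 + size([16, 47])
size([16, 47]) = 1 + size([47])
size([47]) = 1 + size([])
size([]) = 0  (base case)
Unwinding: 1 + 1 + 1 + 1 + 1 + 1 + 1 + 1 + 0 = 8

8


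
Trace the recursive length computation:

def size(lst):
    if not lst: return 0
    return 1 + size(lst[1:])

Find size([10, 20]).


size([10, 20]) = 1 + size([20])
size([20]) = 1 + size([])
size([]) = 0  (base case)
Unwinding: 1 + 1 + 0 = 2

2


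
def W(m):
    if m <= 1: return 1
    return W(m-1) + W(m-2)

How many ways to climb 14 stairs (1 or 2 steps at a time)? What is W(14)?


Building up from base cases:
W(0) = 1
W(1) = 1
W(2) = W(1) + W(0) = 1 + 1 = 2
W(3) = W(2) + W(1) = 2 + 1 = 3
W(4) = W(3) + W(2) = 3 + 2 = 5
W(5) = W(4) + W(3) = 5 + 3 = 8
W(6) = W(5) + W(4) = 8 + 5 = 13
W(7) = W(6) + W(5) = 13 + 8 = 21
W(8) = W(7) + W(6) = 21 + 13 = 34
W(9) = W(8) + W(7) = 34 + 21 = 55
W(10) = W(9) + W(8) = 55 + 34 = 89
W(11) = W(10) + W(9) = 89 + 55 = 144
W(12) = W(11) + W(10) = 144 + 89 = 233
W(13) = W(12) + W(11) = 233 + 144 = 377
W(14) = W(13) + W(12) = 377 + 233 = 610

610


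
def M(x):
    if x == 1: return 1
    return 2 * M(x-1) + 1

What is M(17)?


M(17) = 2 * M(16) + 1
M(16) = 2 * M(15) + 1
M(15) = 2 * M(14) + 1
M(14) = 2 * M(13) + 1
M(13) = 2 * M(12) + 1
M(12) = 2 * M(11) + 1
M(11) = 2 * M(10) + 1
M(10) = 2 * M(9) + 1
M(9) = 2 * M(8) + 1
M(8) = 2 * M(7) + 1
M(7) = 2 * M(6) + 1
M(6) = 2 * M(5) + 1
M(5) = 2 * M(4) + 1
M(4) = 2 * M(3) + 1
M(3) = 2 * M(2) + 1
M(2) = 2 * M(1) + 1
M(1) = 1  (base case)
M(2) = 2 * 1 + 1 = 3
M(3) = 2 * 3 + 1 = 7
M(4) = 2 * 7 + 1 = 15
M(5) = 2 * 15 + 1 = 31
M(6) = 2 * 31 + 1 = 63
M(7) = 2 * 63 + 1 = 127
M(8) = 2 * 127 + 1 = 255
M(9) = 2 * 255 + 1 = 511
M(10) = 2 * 511 + 1 = 1023
M(11) = 2 * 1023 + 1 = 2047
M(12) = 2 * 2047 + 1 = 4095
M(13) = 2 * 4095 + 1 = 8191
M(14) = 2 * 8191 + 1 = 16383
M(15) = 2 * 16383 + 1 = 32767
M(16) = 2 * 32767 + 1 = 65535
M(17) = 2 * 65535 + 1 = 131071

131071


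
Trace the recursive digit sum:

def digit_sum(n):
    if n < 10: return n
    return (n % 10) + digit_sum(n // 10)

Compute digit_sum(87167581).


digit_sum(87167581) = 1 + digit_sum(8716758)
digit_sum(8716758) = 8 + digit_sum(871675)
digit_sum(871675) = 5 + digit_sum(87167)
digit_sum(87167) = 7 + digit_sum(8716)
digit_sum(8716) = 6 + digit_sum(871)
digit_sum(871) = 1 + digit_sum(87)
digit_sum(87) = 7 + digit_sum(8)
digit_sum(8) = 8  (base case)
Total: 1 + 8 + 5 + 7 + 6 + 1 + 7 + 8 = 43

43


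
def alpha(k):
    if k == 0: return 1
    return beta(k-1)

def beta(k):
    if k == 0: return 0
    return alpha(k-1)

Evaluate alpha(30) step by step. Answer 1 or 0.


alpha(30) = beta(29)
beta(29) = alpha(28)
alpha(28) = beta(27)
beta(27) = alpha(26)
alpha(26) = beta(25)
beta(25) = alpha(24)
alpha(24) = beta(23)
beta(23) = alpha(22)
alpha(22) = beta(21)
beta(21) = alpha(20)
alpha(20) = beta(19)
beta(19) = alpha(18)
alpha(18) = beta(17)
beta(17) = alpha(16)
alpha(16) = beta(15)
beta(15) = alpha(14)
alpha(14) = beta(13)
beta(13) = alpha(12)
alpha(12) = beta(11)
beta(11) = alpha(10)
alpha(10) = beta(9)
beta(9) = alpha(8)
alpha(8) = beta(7)
beta(7) = alpha(6)
alpha(6) = beta(5)
beta(5) = alpha(4)
alpha(4) = beta(3)
beta(3) = alpha(2)
alpha(2) = beta(1)
beta(1) = alpha(0)
alpha(0) = 1  (base case)
Result: 1

1


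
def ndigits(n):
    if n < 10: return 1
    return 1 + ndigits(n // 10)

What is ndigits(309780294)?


ndigits(309780294) = 1 + ndigits(30978029)
ndigits(30978029) = 1 + ndigits(3097802)
ndigits(3097802) = 1 + ndigits(309780)
ndigits(309780) = 1 + ndigits(30978)
ndigits(30978) = 1 + ndigits(3097)
ndigits(3097) = 1 + ndigits(309)
ndigits(309) = 1 + ndigits(30)
ndigits(30) = 1 + ndigits(3)
ndigits(3) = 1  (base case: 3 < 10)
Unwinding: 1 + 1 + 1 + 1 + 1 + 1 + 1 + 1 + 1 = 9

9


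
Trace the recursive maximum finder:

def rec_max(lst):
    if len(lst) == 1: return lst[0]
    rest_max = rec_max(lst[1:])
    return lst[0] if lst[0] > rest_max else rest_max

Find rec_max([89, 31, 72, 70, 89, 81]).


rec_max([89, 31, 72, 70, 89, 81]): compare 89 with rec_max([31, 72, 70, 89, 81])
rec_max([31, 72, 70, 89, 81]): compare 31 with rec_max([72, 70, 89, 81])
rec_max([72, 70, 89, 81]): compare 72 with rec_max([70, 89, 81])
rec_max([70, 89, 81]): compare 70 with rec_max([89, 81])
rec_max([89, 81]): compare 89 with rec_max([81])
rec_max([81]) = 81  (base case)
Compare 89 with 81 -> 89
Compare 70 with 89 -> 89
Compare 72 with 89 -> 89
Compare 31 with 89 -> 89
Compare 89 with 89 -> 89

89


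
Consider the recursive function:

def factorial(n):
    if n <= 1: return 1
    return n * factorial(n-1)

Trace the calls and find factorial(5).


factorial(5)
= 5 * factorial(4)
= 5 * 4 * factorial(3)
= 5 * 4 * 3 * factorial(2)
= 5 * 4 * 3 * 2 * factorial(1)
= 5 * 4 * 3 * 2 * 1
= 120

120


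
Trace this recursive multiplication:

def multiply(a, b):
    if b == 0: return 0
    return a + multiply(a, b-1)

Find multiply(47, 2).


multiply(47, 2) = 47 + multiply(47, 1)
multiply(47, 1) = 47 + multiply(47, 0)
multiply(47, 0) = 0  (base case)
Total: 47 + 47 + 0 = 94

94


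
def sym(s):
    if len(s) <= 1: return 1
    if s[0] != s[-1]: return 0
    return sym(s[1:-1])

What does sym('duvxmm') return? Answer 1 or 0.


sym('duvxmm'): s[0]='d' != s[-1]='m' -> return 0
Result: 0 (not a palindrome)

0


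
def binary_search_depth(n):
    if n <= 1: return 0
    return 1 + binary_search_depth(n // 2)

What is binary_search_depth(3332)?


3332 / 2 = 1666
1666 / 2 = 833
833 / 2 = 416
416 / 2 = 208
208 / 2 = 104
104 / 2 = 52
52 / 2 = 26
26 / 2 = 13
13 / 2 = 6
6 / 2 = 3
3 / 2 = 1
Reached 1 after 11 halvings

11


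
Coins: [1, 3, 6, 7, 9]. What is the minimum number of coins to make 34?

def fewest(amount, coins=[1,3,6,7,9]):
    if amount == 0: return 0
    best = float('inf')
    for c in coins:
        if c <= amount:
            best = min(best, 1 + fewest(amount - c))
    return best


Building up with DP:
fewest(0) = 0
fewest(1) = min(1+fewest(0)=1+0=1) = 1
fewest(2) = min(1+fewest(1)=1+1=2) = 2
fewest(3) = min(1+fewest(2)=1+2=3, 1+fewest(0)=1+0=1) = 1
fewest(4) = min(1+fewest(3)=1+1=2, 1+fewest(1)=1+1=2) = 2
fewest(5) = min(1+fewest(4)=1+2=3, 1+fewest(2)=1+2=3) = 3
fewest(6) = min(1+fewest(5)=1+3=4, 1+fewest(3)=1+1=2, 1+fewest(0)=1+0=1) = 1
fewest(7) = min(1+fewest(6)=1+1=2, 1+fewest(4)=1+2=3, 1+fewest(1)=1+1=2, 1+fewest(0)=1+0=1) = 1
fewest(8) = min(1+fewest(7)=1+1=2, 1+fewest(5)=1+3=4, 1+fewest(2)=1+2=3, 1+fewest(1)=1+1=2) = 2
fewest(9) = min(1+fewest(8)=1+2=3, 1+fewest(6)=1+1=2, 1+fewest(3)=1+1=2, 1+fewest(2)=1+2=3, 1+fewest(0)=1+0=1) = 1
fewest(10) = min(1+fewest(9)=1+1=2, 1+fewest(7)=1+1=2, 1+fewest(4)=1+2=3, 1+fewest(3)=1+1=2, 1+fewest(1)=1+1=2) = 2
fewest(11) = min(1+fewest(10)=1+2=3, 1+fewest(8)=1+2=3, 1+fewest(5)=1+3=4, 1+fewest(4)=1+2=3, 1+fewest(2)=1+2=3) = 3
fewest(12) = min(1+fewest(11)=1+3=4, 1+fewest(9)=1+1=2, 1+fewest(6)=1+1=2, 1+fewest(5)=1+3=4, 1+fewest(3)=1+1=2) = 2
fewest(13) = min(1+fewest(12)=1+2=3, 1+fewest(10)=1+2=3, 1+fewest(7)=1+1=2, 1+fewest(6)=1+1=2, 1+fewest(4)=1+2=3) = 2
fewest(14) = min(1+fewest(13)=1+2=3, 1+fewest(11)=1+3=4, 1+fewest(8)=1+2=3, 1+fewest(7)=1+1=2, 1+fewest(5)=1+3=4) = 2
fewest(15) = min(1+fewest(14)=1+2=3, 1+fewest(12)=1+2=3, 1+fewest(9)=1+1=2, 1+fewest(8)=1+2=3, 1+fewest(6)=1+1=2) = 2
fewest(16) = min(1+fewest(15)=1+2=3, 1+fewest(13)=1+2=3, 1+fewest(10)=1+2=3, 1+fewest(9)=1+1=2, 1+fewest(7)=1+1=2) = 2
fewest(17) = min(1+fewest(16)=1+2=3, 1+fewest(14)=1+2=3, 1+fewest(11)=1+3=4, 1+fewest(10)=1+2=3, 1+fewest(8)=1+2=3) = 3
fewest(18) = min(1+fewest(17)=1+3=4, 1+fewest(15)=1+2=3, 1+fewest(12)=1+2=3, 1+fewest(11)=1+3=4, 1+fewest(9)=1+1=2) = 2
fewest(19) = min(1+fewest(18)=1+2=3, 1+fewest(16)=1+2=3, 1+fewest(13)=1+2=3, 1+fewest(12)=1+2=3, 1+fewest(10)=1+2=3) = 3
fewest(20) = min(1+fewest(19)=1+3=4, 1+fewest(17)=1+3=4, 1+fewest(14)=1+2=3, 1+fewest(13)=1+2=3, 1+fewest(11)=1+3=4) = 3
fewest(21) = min(1+fewest(20)=1+3=4, 1+fewest(18)=1+2=3, 1+fewest(15)=1+2=3, 1+fewest(14)=1+2=3, 1+fewest(12)=1+2=3) = 3
fewest(22) = min(1+fewest(21)=1+3=4, 1+fewest(19)=1+3=4, 1+fewest(16)=1+2=3, 1+fewest(15)=1+2=3, 1+fewest(13)=1+2=3) = 3
fewest(23) = min(1+fewest(22)=1+3=4, 1+fewest(20)=1+3=4, 1+fewest(17)=1+3=4, 1+fewest(16)=1+2=3, 1+fewest(14)=1+2=3) = 3
fewest(24) = min(1+fewest(23)=1+3=4, 1+fewest(21)=1+3=4, 1+fewest(18)=1+2=3, 1+fewest(17)=1+3=4, 1+fewest(15)=1+2=3) = 3
fewest(25) = min(1+fewest(24)=1+3=4, 1+fewest(22)=1+3=4, 1+fewest(19)=1+3=4, 1+fewest(18)=1+2=3, 1+fewest(16)=1+2=3) = 3
fewest(26) = min(1+fewest(25)=1+3=4, 1+fewest(23)=1+3=4, 1+fewest(20)=1+3=4, 1+fewest(19)=1+3=4, 1+fewest(17)=1+3=4) = 4
fewest(27) = min(1+fewest(26)=1+4=5, 1+fewest(24)=1+3=4, 1+fewest(21)=1+3=4, 1+fewest(20)=1+3=4, 1+fewest(18)=1+2=3) = 3
fewest(28) = min(1+fewest(27)=1+3=4, 1+fewest(25)=1+3=4, 1+fewest(22)=1+3=4, 1+fewest(21)=1+3=4, 1+fewest(19)=1+3=4) = 4
fewest(29) = min(1+fewest(28)=1+4=5, 1+fewest(26)=1+4=5, 1+fewest(23)=1+3=4, 1+fewest(22)=1+3=4, 1+fewest(20)=1+3=4) = 4
fewest(30) = min(1+fewest(29)=1+4=5, 1+fewest(27)=1+3=4, 1+fewest(24)=1+3=4, 1+fewest(23)=1+3=4, 1+fewest(21)=1+3=4) = 4
fewest(31) = min(1+fewest(30)=1+4=5, 1+fewest(28)=1+4=5, 1+fewest(25)=1+3=4, 1+fewest(24)=1+3=4, 1+fewest(22)=1+3=4) = 4
fewest(32) = min(1+fewest(31)=1+4=5, 1+fewest(29)=1+4=5, 1+fewest(26)=1+4=5, 1+fewest(25)=1+3=4, 1+fewest(23)=1+3=4) = 4
fewest(33) = min(1+fewest(32)=1+4=5, 1+fewest(30)=1+4=5, 1+fewest(27)=1+3=4, 1+fewest(26)=1+4=5, 1+fewest(24)=1+3=4) = 4
fewest(34) = min(1+fewest(33)=1+4=5, 1+fewest(31)=1+4=5, 1+fewest(28)=1+4=5, 1+fewest(27)=1+3=4, 1+fewest(25)=1+3=4) = 4

4
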